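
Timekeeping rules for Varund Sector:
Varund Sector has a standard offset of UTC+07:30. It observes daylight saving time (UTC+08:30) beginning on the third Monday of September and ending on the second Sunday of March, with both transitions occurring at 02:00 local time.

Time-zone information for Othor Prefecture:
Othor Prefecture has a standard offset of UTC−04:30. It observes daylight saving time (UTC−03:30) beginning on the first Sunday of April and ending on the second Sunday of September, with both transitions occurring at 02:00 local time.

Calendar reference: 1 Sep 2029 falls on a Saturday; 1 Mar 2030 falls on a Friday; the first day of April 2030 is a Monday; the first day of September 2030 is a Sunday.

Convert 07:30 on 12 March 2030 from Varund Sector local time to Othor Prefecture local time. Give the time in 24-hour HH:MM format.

19:30

1 September 2029 is a Saturday, so the first Monday is September 3 and the third is September 17.
1 March 2030 is a Friday, so the first Sunday is March 3 and the second is March 10.
12 March 2030 does not fall between 17 September 2029 and 10 March 2030, so daylight saving is not in effect and Varund Sector is at UTC+07:30.
07:30 Varund Sector − 7h30m = 00:00 UTC.
1 April 2030 is a Monday, so the first Sunday is April 7.
1 September 2030 is a Sunday, so the first Sunday is September 1 and the second is September 8.
At the standard offset (UTC−04:30), 00:00 UTC − 4h30m = 19:30 Othor Prefecture standard time (rolling into the previous day, 11 March 2030).
Daylight saving runs 7 April – 8 September; the standard-time date in Othor Prefecture, 11 March 2030, is outside that window, so Othor Prefecture is on standard time at UTC−04:30.
00:00 UTC − 4h30m = 19:30 Othor Prefecture (rolling into the previous day, 11 March 2030).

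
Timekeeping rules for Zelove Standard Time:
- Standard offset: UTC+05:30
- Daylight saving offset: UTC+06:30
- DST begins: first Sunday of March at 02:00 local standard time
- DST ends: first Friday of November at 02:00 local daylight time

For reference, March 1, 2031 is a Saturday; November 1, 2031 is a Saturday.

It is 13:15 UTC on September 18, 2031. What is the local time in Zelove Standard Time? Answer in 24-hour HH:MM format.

1 March 2031 is a Saturday, so the first Sunday is March 2.
1 November 2031 is a Saturday, so the first Friday is November 7.
At the standard offset (UTC+05:30), 13:15 UTC + 5h30m = 18:45 Zelove Standard Time standard time.
The standard-time date in Zelove Standard Time, September 18, 2031, lies within the daylight-saving period (2 March – 7 November), so Zelove Standard Time is on daylight time, UTC+06:30.
13:15 UTC + 6h30m = 19:45 local.

19:45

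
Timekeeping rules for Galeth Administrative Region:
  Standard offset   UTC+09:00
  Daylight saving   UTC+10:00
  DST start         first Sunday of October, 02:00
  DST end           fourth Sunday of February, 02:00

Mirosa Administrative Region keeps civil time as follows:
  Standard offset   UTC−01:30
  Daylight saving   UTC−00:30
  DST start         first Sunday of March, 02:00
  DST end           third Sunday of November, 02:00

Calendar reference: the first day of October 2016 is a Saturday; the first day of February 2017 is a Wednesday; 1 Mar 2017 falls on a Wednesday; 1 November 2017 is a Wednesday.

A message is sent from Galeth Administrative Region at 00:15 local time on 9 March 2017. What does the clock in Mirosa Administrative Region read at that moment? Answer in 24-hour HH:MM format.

14:45

1 October 2016 is a Saturday, so the first Sunday is October 2.
1 February 2017 is a Wednesday, so the first Sunday is February 5 and the fourth is February 26.
9 March 2017 is outside the daylight-saving period (2 October 2016 – 26 February 2017), so Galeth Administrative Region is on standard time, UTC+09:00.
00:15 Galeth Administrative Region − 9h = 15:15 UTC (rolling into the previous day, 8 March 2017).
1 March 2017 is a Wednesday, so the first Sunday is March 5.
1 November 2017 is a Wednesday, so the first Sunday is November 5 and the third is November 19.
At the standard offset (UTC−01:30), 15:15 UTC − 1h30m = 13:45 Mirosa Administrative Region standard time.
The standard-time date in Mirosa Administrative Region, 8 March 2017, falls between 5 March and 19 November, so daylight saving is in effect and Mirosa Administrative Region is at UTC−00:30.
15:15 UTC − 0h30m = 14:45 Mirosa Administrative Region.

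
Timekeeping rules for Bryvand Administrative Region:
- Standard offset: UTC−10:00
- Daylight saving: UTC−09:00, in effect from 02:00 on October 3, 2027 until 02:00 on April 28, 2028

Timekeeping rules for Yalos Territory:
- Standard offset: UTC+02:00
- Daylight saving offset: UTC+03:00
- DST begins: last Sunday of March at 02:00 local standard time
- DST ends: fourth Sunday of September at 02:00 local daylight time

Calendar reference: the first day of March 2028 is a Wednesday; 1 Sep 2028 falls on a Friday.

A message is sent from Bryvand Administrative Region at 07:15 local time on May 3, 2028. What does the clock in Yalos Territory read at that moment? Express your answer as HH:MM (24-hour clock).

May 3, 2028 is outside the daylight-saving period (3 October 2027 – 28 April 2028), so Bryvand Administrative Region is on standard time, UTC−10:00.
07:15 Bryvand Administrative Region + 10h = 17:15 UTC.
1 March 2028 is a Wednesday, so Sundays fall on 5, 12, 19, 26; the last is March 26.
1 September 2028 is a Friday, so the first Sunday is September 3 and the fourth is September 24.
At the standard offset (UTC+02:00), 17:15 UTC + 2h = 19:15 Yalos Territory standard time.
The standard-time date in Yalos Territory, May 3, 2028, lies within the daylight-saving period (26 March – 24 September), so Yalos Territory is on daylight time, UTC+03:00.
17:15 UTC + 3h = 20:15 Yalos Territory.

20:15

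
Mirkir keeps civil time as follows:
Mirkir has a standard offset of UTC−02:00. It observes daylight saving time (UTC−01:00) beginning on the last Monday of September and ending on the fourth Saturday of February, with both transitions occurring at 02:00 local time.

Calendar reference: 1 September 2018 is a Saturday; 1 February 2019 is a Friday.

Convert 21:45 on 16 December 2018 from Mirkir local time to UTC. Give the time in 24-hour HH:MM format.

1 September 2018 is a Saturday, so Mondays fall on 3, 10, 17, 24; the last is September 24.
1 February 2019 is a Friday, so the first Saturday is February 2 and the fourth is February 23.
Daylight saving runs 24 September 2018 – 23 February 2019; 16 December 2018 is inside that window, so Mirkir is at UTC−01:00.
21:45 local + 1h = 22:45 UTC.

22:45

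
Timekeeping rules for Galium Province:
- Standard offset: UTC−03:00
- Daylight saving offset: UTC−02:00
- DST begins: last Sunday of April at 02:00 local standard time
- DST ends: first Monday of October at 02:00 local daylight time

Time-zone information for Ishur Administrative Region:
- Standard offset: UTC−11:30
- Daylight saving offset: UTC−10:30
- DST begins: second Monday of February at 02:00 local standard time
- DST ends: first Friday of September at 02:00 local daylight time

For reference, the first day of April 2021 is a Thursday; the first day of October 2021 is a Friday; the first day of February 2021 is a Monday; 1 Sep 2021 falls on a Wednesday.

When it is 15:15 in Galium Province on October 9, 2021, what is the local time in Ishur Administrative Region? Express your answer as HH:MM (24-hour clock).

06:45

1 April 2021 is a Thursday, so Sundays fall on 4, 11, 18, 25; the last is April 25.
1 October 2021 is a Friday, so the first Monday is October 4.
October 9, 2021 is outside the daylight-saving period (25 April – 4 October), so Galium Province is on standard time, UTC−03:00.
15:15 Galium Province + 3h = 18:15 UTC.
1 February 2021 is a Monday, so the first Monday is February 1 and the second is February 8.
1 September 2021 is a Wednesday, so the first Friday is September 3.
At the standard offset (UTC−11:30), 18:15 UTC − 11h30m = 06:45 Ishur Administrative Region standard time.
The standard-time date in Ishur Administrative Region, October 9, 2021, is outside the daylight-saving period (8 February – 3 September), so Ishur Administrative Region is on standard time, UTC−11:30.
18:15 UTC − 11h30m = 06:45 Ishur Administrative Region.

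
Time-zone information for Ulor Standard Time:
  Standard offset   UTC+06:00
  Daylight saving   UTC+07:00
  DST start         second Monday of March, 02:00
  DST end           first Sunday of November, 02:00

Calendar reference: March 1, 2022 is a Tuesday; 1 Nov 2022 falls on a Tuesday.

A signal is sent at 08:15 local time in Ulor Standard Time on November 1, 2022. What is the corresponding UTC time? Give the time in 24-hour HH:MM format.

01:15

1 March 2022 is a Tuesday, so the first Monday is March 7 and the second is March 14.
1 November 2022 is a Tuesday, so the first Sunday is November 6.
November 1, 2022 lies within the daylight-saving period (14 March – 6 November), so Ulor Standard Time is on daylight time, UTC+07:00.
08:15 local − 7h = 01:15 UTC.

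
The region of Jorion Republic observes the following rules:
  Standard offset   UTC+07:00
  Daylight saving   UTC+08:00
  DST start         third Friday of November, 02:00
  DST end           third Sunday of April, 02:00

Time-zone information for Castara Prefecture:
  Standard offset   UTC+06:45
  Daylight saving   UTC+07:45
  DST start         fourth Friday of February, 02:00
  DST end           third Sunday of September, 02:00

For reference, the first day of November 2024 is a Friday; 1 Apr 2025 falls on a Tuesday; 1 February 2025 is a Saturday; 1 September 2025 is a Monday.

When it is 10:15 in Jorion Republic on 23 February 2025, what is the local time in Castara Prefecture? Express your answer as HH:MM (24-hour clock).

1 November 2024 is a Friday, so the first Friday is November 1 and the third is November 15.
1 April 2025 is a Tuesday, so the first Sunday is April 6 and the third is April 20.
23 February 2025 falls between 15 November 2024 and 20 April 2025, so daylight saving is in effect and Jorion Republic is at UTC+08:00.
10:15 Jorion Republic − 8h = 02:15 UTC.
1 February 2025 is a Saturday, so the first Friday is February 7 and the fourth is February 28.
1 September 2025 is a Monday, so the first Sunday is September 7 and the third is September 21.
At the standard offset (UTC+06:45), 02:15 UTC + 6h45m = 09:00 Castara Prefecture standard time.
The standard-time date in Castara Prefecture, 23 February 2025, is outside the daylight-saving period (28 February – 21 September), so Castara Prefecture is on standard time, UTC+06:45.
02:15 UTC + 6h45m = 09:00 Castara Prefecture.

09:00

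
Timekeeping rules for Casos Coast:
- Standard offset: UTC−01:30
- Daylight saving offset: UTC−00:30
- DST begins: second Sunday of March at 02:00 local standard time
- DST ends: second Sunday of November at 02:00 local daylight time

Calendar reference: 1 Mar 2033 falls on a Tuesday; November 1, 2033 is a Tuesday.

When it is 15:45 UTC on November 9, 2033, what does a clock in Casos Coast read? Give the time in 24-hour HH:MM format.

15:15

1 March 2033 is a Tuesday, so the first Sunday is March 6 and the second is March 13.
1 November 2033 is a Tuesday, so the first Sunday is November 6 and the second is November 13.
At the standard offset (UTC−01:30), 15:45 UTC − 1h30m = 14:15 Casos Coast standard time.
Daylight saving runs 13 March – 13 November; the standard-time date in Casos Coast, November 9, 2033, is inside that window, so Casos Coast is at UTC−00:30.
15:45 UTC − 0h30m = 15:15 local.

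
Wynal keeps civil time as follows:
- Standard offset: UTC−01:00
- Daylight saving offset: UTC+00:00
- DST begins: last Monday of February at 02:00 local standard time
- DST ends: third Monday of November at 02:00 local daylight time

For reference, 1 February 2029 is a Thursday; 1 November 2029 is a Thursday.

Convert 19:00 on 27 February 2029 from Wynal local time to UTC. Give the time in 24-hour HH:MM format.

1 February 2029 is a Thursday, so Mondays fall on 5, 12, 19, 26; the last is February 26.
1 November 2029 is a Thursday, so the first Monday is November 5 and the third is November 19.
27 February 2029 lies within the daylight-saving period (26 February – 19 November), so Wynal is on daylight time, UTC+00:00.
19:00 local − 0h = 19:00 UTC.

19:00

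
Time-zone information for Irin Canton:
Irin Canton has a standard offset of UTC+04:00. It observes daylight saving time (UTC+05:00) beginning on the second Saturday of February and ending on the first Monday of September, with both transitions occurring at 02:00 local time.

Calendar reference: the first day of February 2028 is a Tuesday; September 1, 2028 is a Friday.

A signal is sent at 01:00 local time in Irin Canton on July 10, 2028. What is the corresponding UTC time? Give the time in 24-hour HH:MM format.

1 February 2028 is a Tuesday, so the first Saturday is February 5 and the second is February 12.
1 September 2028 is a Friday, so the first Monday is September 4.
July 10, 2028 falls between 12 February and 4 September, so daylight saving is in effect and Irin Canton is at UTC+05:00.
01:00 local − 5h = 20:00 UTC (rolling into the previous day, 9 July 2028).

20:00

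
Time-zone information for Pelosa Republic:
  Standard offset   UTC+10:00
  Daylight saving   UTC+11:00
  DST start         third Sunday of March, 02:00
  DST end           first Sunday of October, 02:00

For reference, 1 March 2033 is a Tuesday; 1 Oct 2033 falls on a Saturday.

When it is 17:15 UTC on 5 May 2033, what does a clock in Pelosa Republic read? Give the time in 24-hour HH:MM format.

04:15

1 March 2033 is a Tuesday, so the first Sunday is March 6 and the third is March 20.
1 October 2033 is a Saturday, so the first Sunday is October 2.
At the standard offset (UTC+10:00), 17:15 UTC + 10h = 03:15 Pelosa Republic standard time (rolling into the next day, 6 May 2033).
The standard-time date in Pelosa Republic, 6 May 2033, lies within the daylight-saving period (20 March – 2 October), so Pelosa Republic is on daylight time, UTC+11:00.
17:15 UTC + 11h = 04:15 local (rolling into the next day, 6 May 2033).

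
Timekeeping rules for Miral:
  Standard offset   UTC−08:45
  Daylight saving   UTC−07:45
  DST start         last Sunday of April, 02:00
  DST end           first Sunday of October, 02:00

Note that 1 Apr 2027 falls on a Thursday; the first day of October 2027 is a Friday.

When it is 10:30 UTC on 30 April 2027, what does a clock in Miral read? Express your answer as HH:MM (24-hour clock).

1 April 2027 is a Thursday, so Sundays fall on 4, 11, 18, 25; the last is April 25.
1 October 2027 is a Friday, so the first Sunday is October 3.
At the standard offset (UTC−08:45), 10:30 UTC − 8h45m = 01:45 Miral standard time.
Daylight saving runs 25 April – 3 October; the standard-time date in Miral, 30 April 2027, is inside that window, so Miral is at UTC−07:45.
10:30 UTC − 7h45m = 02:45 local.

02:45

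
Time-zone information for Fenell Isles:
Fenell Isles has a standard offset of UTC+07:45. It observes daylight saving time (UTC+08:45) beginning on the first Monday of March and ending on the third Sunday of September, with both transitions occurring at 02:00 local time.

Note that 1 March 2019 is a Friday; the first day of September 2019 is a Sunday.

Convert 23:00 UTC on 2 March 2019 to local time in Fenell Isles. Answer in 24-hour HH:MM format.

06:45

1 March 2019 is a Friday, so the first Monday is March 4.
1 September 2019 is a Sunday, so the first Sunday is September 1 and the third is September 15.
At the standard offset (UTC+07:45), 23:00 UTC + 7h45m = 06:45 Fenell Isles standard time (rolling into the next day, 3 March 2019).
The standard-time date in Fenell Isles, 3 March 2019, does not fall between 4 March and 15 September, so daylight saving is not in effect and Fenell Isles is at UTC+07:45.
23:00 UTC + 7h45m = 06:45 local (rolling into the next day, 3 March 2019).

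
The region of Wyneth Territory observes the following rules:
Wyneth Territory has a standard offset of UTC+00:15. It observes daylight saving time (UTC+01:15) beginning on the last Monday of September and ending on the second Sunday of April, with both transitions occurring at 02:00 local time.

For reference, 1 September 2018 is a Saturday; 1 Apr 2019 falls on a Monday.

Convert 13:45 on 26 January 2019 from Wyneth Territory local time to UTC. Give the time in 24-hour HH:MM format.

1 September 2018 is a Saturday, so Mondays fall on 3, 10, 17, 24; the last is September 24.
1 April 2019 is a Monday, so the first Sunday is April 7 and the second is April 14.
Daylight saving runs 24 September 2018 – 14 April 2019; 26 January 2019 is inside that window, so Wyneth Territory is at UTC+01:15.
13:45 local − 1h15m = 12:30 UTC.

12:30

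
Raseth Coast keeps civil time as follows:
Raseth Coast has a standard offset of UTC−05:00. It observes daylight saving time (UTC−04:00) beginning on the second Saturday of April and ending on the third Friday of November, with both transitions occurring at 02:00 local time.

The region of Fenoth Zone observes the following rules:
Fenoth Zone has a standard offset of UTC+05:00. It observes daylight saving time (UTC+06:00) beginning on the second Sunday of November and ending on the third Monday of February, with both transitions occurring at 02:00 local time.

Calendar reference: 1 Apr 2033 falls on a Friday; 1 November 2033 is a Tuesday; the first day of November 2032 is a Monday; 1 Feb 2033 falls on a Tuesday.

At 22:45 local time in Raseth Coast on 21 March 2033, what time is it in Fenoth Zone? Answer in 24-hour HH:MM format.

1 April 2033 is a Friday, so the first Saturday is April 2 and the second is April 9.
1 November 2033 is a Tuesday, so the first Friday is November 4 and the third is November 18.
Daylight saving runs 9 April – 18 November; 21 March 2033 is outside that window, so Raseth Coast is on standard time at UTC−05:00.
22:45 Raseth Coast + 5h = 03:45 UTC (rolling into the next day, 22 March 2033).
1 November 2032 is a Monday, so the first Sunday is November 7 and the second is November 14.
1 February 2033 is a Tuesday, so the first Monday is February 7 and the third is February 21.
At the standard offset (UTC+05:00), 03:45 UTC + 5h = 08:45 Fenoth Zone standard time.
The standard-time date in Fenoth Zone, 22 March 2033, is outside the daylight-saving period (14 November 2032 – 21 February 2033), so Fenoth Zone is on standard time, UTC+05:00.
03:45 UTC + 5h = 08:45 Fenoth Zone.

08:45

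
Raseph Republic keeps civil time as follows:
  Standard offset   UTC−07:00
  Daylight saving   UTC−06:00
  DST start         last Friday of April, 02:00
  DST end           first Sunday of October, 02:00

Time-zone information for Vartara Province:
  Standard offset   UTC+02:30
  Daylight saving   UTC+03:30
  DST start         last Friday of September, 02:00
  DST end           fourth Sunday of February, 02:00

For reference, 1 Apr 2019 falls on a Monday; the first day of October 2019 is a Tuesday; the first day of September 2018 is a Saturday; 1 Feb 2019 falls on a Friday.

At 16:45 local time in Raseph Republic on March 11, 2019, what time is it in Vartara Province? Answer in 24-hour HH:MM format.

02:15

1 April 2019 is a Monday, so Fridays fall on 5, 12, 19, 26; the last is April 26.
1 October 2019 is a Tuesday, so the first Sunday is October 6.
Daylight saving runs 26 April – 6 October; March 11, 2019 is outside that window, so Raseph Republic is on standard time at UTC−07:00.
16:45 Raseph Republic + 7h = 23:45 UTC.
1 September 2018 is a Saturday, so Fridays fall on 7, 14, 21, 28; the last is September 28.
1 February 2019 is a Friday, so the first Sunday is February 3 and the fourth is February 24.
At the standard offset (UTC+02:30), 23:45 UTC + 2h30m = 02:15 Vartara Province standard time (rolling into the next day, 12 March 2019).
The standard-time date in Vartara Province, March 12, 2019, is outside the daylight-saving period (28 September 2018 – 24 February 2019), so Vartara Province is on standard time, UTC+02:30.
23:45 UTC + 2h30m = 02:15 Vartara Province (rolling into the next day, 12 March 2019).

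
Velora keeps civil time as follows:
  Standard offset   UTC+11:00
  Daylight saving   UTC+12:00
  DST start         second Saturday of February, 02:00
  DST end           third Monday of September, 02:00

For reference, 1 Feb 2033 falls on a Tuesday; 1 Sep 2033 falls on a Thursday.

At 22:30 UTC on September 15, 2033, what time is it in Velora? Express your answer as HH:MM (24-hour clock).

10:30

1 February 2033 is a Tuesday, so the first Saturday is February 5 and the second is February 12.
1 September 2033 is a Thursday, so the first Monday is September 5 and the third is September 19.
At the standard offset (UTC+11:00), 22:30 UTC + 11h = 09:30 Velora standard time (rolling into the next day, 16 September 2033).
The standard-time date in Velora, September 16, 2033, falls between 12 February and 19 September, so daylight saving is in effect and Velora is at UTC+12:00.
22:30 UTC + 12h = 10:30 local (rolling into the next day, 16 September 2033).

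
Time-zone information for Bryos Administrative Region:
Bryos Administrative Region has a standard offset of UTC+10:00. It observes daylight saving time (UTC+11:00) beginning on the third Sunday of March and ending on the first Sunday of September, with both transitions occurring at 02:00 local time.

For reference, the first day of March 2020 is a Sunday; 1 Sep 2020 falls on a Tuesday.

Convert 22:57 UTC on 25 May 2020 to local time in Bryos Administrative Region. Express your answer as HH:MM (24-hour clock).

1 March 2020 is a Sunday, so the first Sunday is March 1 and the third is March 15.
1 September 2020 is a Tuesday, so the first Sunday is September 6.
At the standard offset (UTC+10:00), 22:57 UTC + 10h = 08:57 Bryos Administrative Region standard time (rolling into the next day, 26 May 2020).
The standard-time date in Bryos Administrative Region, 26 May 2020, falls between 15 March and 6 September, so daylight saving is in effect and Bryos Administrative Region is at UTC+11:00.
22:57 UTC + 11h = 09:57 local (rolling into the next day, 26 May 2020).

09:57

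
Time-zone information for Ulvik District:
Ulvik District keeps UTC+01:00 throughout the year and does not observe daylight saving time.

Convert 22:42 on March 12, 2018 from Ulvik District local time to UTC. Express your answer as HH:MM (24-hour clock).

21:42

Ulvik District stays on UTC+01:00 all year.
22:42 local − 1h = 21:42 UTC.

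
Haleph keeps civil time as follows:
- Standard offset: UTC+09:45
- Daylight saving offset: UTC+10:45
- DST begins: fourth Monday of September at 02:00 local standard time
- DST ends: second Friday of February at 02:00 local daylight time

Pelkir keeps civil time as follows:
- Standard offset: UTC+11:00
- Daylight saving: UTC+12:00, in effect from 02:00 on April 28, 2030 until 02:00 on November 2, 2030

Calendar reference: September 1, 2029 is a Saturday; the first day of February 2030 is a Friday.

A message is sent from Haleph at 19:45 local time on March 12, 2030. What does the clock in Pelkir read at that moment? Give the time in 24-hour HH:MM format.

21:00

1 September 2029 is a Saturday, so the first Monday is September 3 and the fourth is September 24.
1 February 2030 is a Friday, so the first Friday is February 1 and the second is February 8.
Daylight saving runs 24 September 2029 – 8 February 2030; March 12, 2030 is outside that window, so Haleph is on standard time at UTC+09:45.
19:45 Haleph − 9h45m = 10:00 UTC.
At the standard offset (UTC+11:00), 10:00 UTC + 11h = 21:00 Pelkir standard time.
The standard-time date in Pelkir, March 12, 2030, does not fall between 28 April and 2 November, so daylight saving is not in effect and Pelkir is at UTC+11:00.
10:00 UTC + 11h = 21:00 Pelkir.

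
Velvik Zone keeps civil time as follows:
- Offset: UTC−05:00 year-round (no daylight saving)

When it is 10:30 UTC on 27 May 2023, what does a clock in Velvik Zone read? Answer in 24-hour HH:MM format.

05:30

Velvik Zone has no daylight saving, so its offset is UTC−05:00 year-round.
10:30 UTC − 5h = 05:30 local.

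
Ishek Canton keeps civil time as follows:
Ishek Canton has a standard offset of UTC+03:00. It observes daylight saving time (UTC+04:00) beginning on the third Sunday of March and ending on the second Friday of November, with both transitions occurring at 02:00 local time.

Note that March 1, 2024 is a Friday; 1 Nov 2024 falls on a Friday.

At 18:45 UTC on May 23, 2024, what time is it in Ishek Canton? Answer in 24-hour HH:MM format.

22:45

1 March 2024 is a Friday, so the first Sunday is March 3 and the third is March 17.
1 November 2024 is a Friday, so the first Friday is November 1 and the second is November 8.
At the standard offset (UTC+03:00), 18:45 UTC + 3h = 21:45 Ishek Canton standard time.
The standard-time date in Ishek Canton, May 23, 2024, lies within the daylight-saving period (17 March – 8 November), so Ishek Canton is on daylight time, UTC+04:00.
18:45 UTC + 4h = 22:45 local.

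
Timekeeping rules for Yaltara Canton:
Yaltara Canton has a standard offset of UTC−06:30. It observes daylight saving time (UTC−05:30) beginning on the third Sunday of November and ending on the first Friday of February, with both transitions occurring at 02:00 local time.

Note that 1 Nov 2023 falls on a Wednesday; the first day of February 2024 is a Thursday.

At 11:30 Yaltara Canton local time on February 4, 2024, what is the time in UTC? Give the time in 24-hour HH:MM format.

18:00

1 November 2023 is a Wednesday, so the first Sunday is November 5 and the third is November 19.
1 February 2024 is a Thursday, so the first Friday is February 2.
Daylight saving runs 19 November 2023 – 2 February 2024; February 4, 2024 is outside that window, so Yaltara Canton is on standard time at UTC−06:30.
11:30 local + 6h30m = 18:00 UTC.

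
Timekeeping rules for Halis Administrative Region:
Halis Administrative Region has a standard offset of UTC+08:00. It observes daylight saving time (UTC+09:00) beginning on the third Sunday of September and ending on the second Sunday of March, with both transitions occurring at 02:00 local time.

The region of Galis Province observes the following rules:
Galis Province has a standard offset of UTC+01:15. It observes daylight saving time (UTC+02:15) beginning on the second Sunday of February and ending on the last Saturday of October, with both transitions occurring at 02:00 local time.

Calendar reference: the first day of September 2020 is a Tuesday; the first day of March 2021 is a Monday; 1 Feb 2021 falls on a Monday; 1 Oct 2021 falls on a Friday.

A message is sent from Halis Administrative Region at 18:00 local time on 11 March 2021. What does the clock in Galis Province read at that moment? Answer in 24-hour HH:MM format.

1 September 2020 is a Tuesday, so the first Sunday is September 6 and the third is September 20.
1 March 2021 is a Monday, so the first Sunday is March 7 and the second is March 14.
11 March 2021 lies within the daylight-saving period (20 September 2020 – 14 March 2021), so Halis Administrative Region is on daylight time, UTC+09:00.
18:00 Halis Administrative Region − 9h = 09:00 UTC.
1 February 2021 is a Monday, so the first Sunday is February 7 and the second is February 14.
1 October 2021 is a Friday, so Saturdays fall on 2, 9, 16, 23, 30; the last is October 30.
At the standard offset (UTC+01:15), 09:00 UTC + 1h15m = 10:15 Galis Province standard time.
Daylight saving runs 14 February – 30 October; the standard-time date in Galis Province, 11 March 2021, is inside that window, so Galis Province is at UTC+02:15.
09:00 UTC + 2h15m = 11:15 Galis Province.

11:15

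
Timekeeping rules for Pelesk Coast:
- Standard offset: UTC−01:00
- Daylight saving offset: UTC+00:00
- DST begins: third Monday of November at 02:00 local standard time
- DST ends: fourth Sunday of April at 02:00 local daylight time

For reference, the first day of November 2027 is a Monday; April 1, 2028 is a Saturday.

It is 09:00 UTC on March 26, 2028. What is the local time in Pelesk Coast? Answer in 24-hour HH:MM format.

09:00

1 November 2027 is a Monday, so the first Monday is November 1 and the third is November 15.
1 April 2028 is a Saturday, so the first Sunday is April 2 and the fourth is April 23.
At the standard offset (UTC−01:00), 09:00 UTC − 1h = 08:00 Pelesk Coast standard time.
The standard-time date in Pelesk Coast, March 26, 2028, lies within the daylight-saving period (15 November 2027 – 23 April 2028), so Pelesk Coast is on daylight time, UTC+00:00.
09:00 UTC + 0h = 09:00 local.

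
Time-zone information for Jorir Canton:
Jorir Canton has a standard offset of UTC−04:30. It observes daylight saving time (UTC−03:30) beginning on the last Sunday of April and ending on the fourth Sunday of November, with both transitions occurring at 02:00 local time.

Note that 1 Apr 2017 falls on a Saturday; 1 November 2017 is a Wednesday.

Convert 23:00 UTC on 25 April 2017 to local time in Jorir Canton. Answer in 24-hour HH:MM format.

1 April 2017 is a Saturday, so Sundays fall on 2, 9, 16, 23, 30; the last is April 30.
1 November 2017 is a Wednesday, so the first Sunday is November 5 and the fourth is November 26.
At the standard offset (UTC−04:30), 23:00 UTC − 4h30m = 18:30 Jorir Canton standard time.
The standard-time date in Jorir Canton, 25 April 2017, is outside the daylight-saving period (30 April – 26 November), so Jorir Canton is on standard time, UTC−04:30.
23:00 UTC − 4h30m = 18:30 local.

18:30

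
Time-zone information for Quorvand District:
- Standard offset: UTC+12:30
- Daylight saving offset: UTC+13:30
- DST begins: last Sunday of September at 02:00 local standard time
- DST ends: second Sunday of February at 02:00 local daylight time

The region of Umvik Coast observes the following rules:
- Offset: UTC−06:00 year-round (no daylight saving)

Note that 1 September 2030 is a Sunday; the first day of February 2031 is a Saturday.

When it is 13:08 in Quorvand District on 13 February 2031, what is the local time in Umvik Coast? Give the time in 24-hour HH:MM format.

1 September 2030 is a Sunday, so Sundays fall on 1, 8, 15, 22, 29; the last is September 29.
1 February 2031 is a Saturday, so the first Sunday is February 2 and the second is February 9.
Daylight saving runs 29 September 2030 – 9 February 2031; 13 February 2031 is outside that window, so Quorvand District is on standard time at UTC+12:30.
13:08 Quorvand District − 12h30m = 00:38 UTC.
Umvik Coast has no daylight saving, so its offset is UTC−06:00 year-round.
00:38 UTC − 6h = 18:38 Umvik Coast (rolling into the previous day, 12 February 2031).

18:38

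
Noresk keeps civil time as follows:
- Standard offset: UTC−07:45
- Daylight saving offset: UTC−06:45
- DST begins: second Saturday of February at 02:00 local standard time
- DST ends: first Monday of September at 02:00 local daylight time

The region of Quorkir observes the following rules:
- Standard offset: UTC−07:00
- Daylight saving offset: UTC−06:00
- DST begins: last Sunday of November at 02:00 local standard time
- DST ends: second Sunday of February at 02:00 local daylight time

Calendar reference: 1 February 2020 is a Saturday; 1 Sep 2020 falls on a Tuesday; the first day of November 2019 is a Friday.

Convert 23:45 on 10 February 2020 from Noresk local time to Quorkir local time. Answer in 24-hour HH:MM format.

1 February 2020 is a Saturday, so the first Saturday is February 1 and the second is February 8.
1 September 2020 is a Tuesday, so the first Monday is September 7.
10 February 2020 lies within the daylight-saving period (8 February – 7 September), so Noresk is on daylight time, UTC−06:45.
23:45 Noresk + 6h45m = 06:30 UTC (rolling into the next day, 11 February 2020).
1 November 2019 is a Friday, so Sundays fall on 3, 10, 17, 24; the last is November 24.
1 February 2020 is a Saturday, so the first Sunday is February 2 and the second is February 9.
At the standard offset (UTC−07:00), 06:30 UTC − 7h = 23:30 Quorkir standard time (rolling into the previous day, 10 February 2020).
Daylight saving runs 24 November 2019 – 9 February 2020; the standard-time date in Quorkir, 10 February 2020, is outside that window, so Quorkir is on standard time at UTC−07:00.
06:30 UTC − 7h = 23:30 Quorkir (rolling into the previous day, 10 February 2020).

23:30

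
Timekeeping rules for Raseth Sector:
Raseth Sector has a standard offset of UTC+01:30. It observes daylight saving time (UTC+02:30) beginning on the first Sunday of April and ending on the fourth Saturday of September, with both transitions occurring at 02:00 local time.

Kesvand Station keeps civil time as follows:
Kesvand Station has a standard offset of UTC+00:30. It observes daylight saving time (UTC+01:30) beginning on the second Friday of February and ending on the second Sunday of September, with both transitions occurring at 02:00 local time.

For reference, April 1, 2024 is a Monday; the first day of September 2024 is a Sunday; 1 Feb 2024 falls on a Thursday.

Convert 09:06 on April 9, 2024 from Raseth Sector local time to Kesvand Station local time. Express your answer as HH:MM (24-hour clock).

1 April 2024 is a Monday, so the first Sunday is April 7.
1 September 2024 is a Sunday, so the first Saturday is September 7 and the fourth is September 28.
Daylight saving runs 7 April – 28 September; April 9, 2024 is inside that window, so Raseth Sector is at UTC+02:30.
09:06 Raseth Sector − 2h30m = 06:36 UTC.
1 February 2024 is a Thursday, so the first Friday is February 2 and the second is February 9.
1 September 2024 is a Sunday, so the first Sunday is September 1 and the second is September 8.
At the standard offset (UTC+00:30), 06:36 UTC + 0h30m = 07:06 Kesvand Station standard time.
The standard-time date in Kesvand Station, April 9, 2024, falls between 9 February and 8 September, so daylight saving is in effect and Kesvand Station is at UTC+01:30.
06:36 UTC + 1h30m = 08:06 Kesvand Station.

08:06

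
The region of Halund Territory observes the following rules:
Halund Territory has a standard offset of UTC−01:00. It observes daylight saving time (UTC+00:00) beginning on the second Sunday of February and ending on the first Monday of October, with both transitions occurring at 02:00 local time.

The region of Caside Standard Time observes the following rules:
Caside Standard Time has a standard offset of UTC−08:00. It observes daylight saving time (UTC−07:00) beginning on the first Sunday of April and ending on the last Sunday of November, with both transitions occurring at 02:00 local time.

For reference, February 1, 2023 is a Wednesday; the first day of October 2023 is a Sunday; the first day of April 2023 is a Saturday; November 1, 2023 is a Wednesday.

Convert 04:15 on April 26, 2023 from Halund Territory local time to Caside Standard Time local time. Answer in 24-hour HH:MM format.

21:15

1 February 2023 is a Wednesday, so the first Sunday is February 5 and the second is February 12.
1 October 2023 is a Sunday, so the first Monday is October 2.
Daylight saving runs 12 February – 2 October; April 26, 2023 is inside that window, so Halund Territory is at UTC+00:00.
04:15 Halund Territory − 0h = 04:15 UTC.
1 April 2023 is a Saturday, so the first Sunday is April 2.
1 November 2023 is a Wednesday, so Sundays fall on 5, 12, 19, 26; the last is November 26.
At the standard offset (UTC−08:00), 04:15 UTC − 8h = 20:15 Caside Standard Time standard time (rolling into the previous day, 25 April 2023).
The standard-time date in Caside Standard Time, April 25, 2023, falls between 2 April and 26 November, so daylight saving is in effect and Caside Standard Time is at UTC−07:00.
04:15 UTC − 7h = 21:15 Caside Standard Time (rolling into the previous day, 25 April 2023).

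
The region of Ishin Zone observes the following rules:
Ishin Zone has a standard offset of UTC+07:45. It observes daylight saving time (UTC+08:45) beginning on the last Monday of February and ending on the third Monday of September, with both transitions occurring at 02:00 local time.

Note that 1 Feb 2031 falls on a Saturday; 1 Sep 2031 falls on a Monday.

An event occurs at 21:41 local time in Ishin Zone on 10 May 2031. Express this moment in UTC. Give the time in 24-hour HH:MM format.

12:56

1 February 2031 is a Saturday, so Mondays fall on 3, 10, 17, 24; the last is February 24.
1 September 2031 is a Monday, so the first Monday is September 1 and the third is September 15.
Daylight saving runs 24 February – 15 September; 10 May 2031 is inside that window, so Ishin Zone is at UTC+08:45.
21:41 local − 8h45m = 12:56 UTC.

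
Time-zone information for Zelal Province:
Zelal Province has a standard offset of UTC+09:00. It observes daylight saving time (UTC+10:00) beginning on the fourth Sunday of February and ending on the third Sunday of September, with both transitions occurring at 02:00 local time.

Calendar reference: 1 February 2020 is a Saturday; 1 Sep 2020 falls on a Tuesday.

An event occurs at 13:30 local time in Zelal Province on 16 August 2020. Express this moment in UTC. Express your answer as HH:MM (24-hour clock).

03:30

1 February 2020 is a Saturday, so the first Sunday is February 2 and the fourth is February 23.
1 September 2020 is a Tuesday, so the first Sunday is September 6 and the third is September 20.
Daylight saving runs 23 February – 20 September; 16 August 2020 is inside that window, so Zelal Province is at UTC+10:00.
13:30 local − 10h = 03:30 UTC.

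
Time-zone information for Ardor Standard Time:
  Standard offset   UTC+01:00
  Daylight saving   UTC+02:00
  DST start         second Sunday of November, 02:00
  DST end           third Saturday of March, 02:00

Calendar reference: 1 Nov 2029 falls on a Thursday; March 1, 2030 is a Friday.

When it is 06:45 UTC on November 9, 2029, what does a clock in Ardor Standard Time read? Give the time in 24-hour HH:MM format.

07:45

1 November 2029 is a Thursday, so the first Sunday is November 4 and the second is November 11.
1 March 2030 is a Friday, so the first Saturday is March 2 and the third is March 16.
At the standard offset (UTC+01:00), 06:45 UTC + 1h = 07:45 Ardor Standard Time standard time.
The standard-time date in Ardor Standard Time, November 9, 2029, is outside the daylight-saving period (11 November 2029 – 16 March 2030), so Ardor Standard Time is on standard time, UTC+01:00.
06:45 UTC + 1h = 07:45 local.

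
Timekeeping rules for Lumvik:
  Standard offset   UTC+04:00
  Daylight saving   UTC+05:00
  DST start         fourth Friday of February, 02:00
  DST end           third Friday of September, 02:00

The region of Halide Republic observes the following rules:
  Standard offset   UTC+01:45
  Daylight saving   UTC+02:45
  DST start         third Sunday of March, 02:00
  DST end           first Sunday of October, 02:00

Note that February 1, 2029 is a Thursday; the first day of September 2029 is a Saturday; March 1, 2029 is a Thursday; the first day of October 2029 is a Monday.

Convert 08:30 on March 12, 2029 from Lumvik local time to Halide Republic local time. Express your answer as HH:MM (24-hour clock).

1 February 2029 is a Thursday, so the first Friday is February 2 and the fourth is February 23.
1 September 2029 is a Saturday, so the first Friday is September 7 and the third is September 21.
Daylight saving runs 23 February – 21 September; March 12, 2029 is inside that window, so Lumvik is at UTC+05:00.
08:30 Lumvik − 5h = 03:30 UTC.
1 March 2029 is a Thursday, so the first Sunday is March 4 and the third is March 18.
1 October 2029 is a Monday, so the first Sunday is October 7.
At the standard offset (UTC+01:45), 03:30 UTC + 1h45m = 05:15 Halide Republic standard time.
The standard-time date in Halide Republic, March 12, 2029, does not fall between 18 March and 7 October, so daylight saving is not in effect and Halide Republic is at UTC+01:45.
03:30 UTC + 1h45m = 05:15 Halide Republic.

05:15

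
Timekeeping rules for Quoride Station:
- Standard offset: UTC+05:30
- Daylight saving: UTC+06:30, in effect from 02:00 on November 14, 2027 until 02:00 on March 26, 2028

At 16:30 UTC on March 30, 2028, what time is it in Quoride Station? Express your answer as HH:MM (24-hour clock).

22:00

At the standard offset (UTC+05:30), 16:30 UTC + 5h30m = 22:00 Quoride Station standard time.
The standard-time date in Quoride Station, March 30, 2028, is outside the daylight-saving period (14 November 2027 – 26 March 2028), so Quoride Station is on standard time, UTC+05:30.
16:30 UTC + 5h30m = 22:00 local.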